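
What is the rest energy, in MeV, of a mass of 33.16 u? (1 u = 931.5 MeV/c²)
E = mc² = 30890 MeV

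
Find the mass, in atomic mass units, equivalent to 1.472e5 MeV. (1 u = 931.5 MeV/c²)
m = E/c² = 158 u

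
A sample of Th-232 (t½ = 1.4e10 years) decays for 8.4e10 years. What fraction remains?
N/N₀ = (1/2)^(t/t½) = 0.01562 = 1.56%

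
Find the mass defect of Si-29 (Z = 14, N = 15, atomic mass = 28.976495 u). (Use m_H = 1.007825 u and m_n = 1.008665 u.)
Δm = Z·m_H + N·m_n − M = 0.263 u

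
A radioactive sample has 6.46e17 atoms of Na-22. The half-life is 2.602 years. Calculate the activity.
A = λN = 1.721e17 decays/year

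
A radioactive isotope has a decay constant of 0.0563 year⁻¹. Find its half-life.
t½ = ln(2)/λ = 12.31 years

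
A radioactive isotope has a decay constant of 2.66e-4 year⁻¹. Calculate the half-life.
t½ = ln(2)/λ = 2606 years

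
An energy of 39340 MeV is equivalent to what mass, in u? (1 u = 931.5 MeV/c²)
m = E/c² = 42.23 u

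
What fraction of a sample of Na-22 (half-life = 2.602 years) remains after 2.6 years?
N/N₀ = (1/2)^(t/t½) = 0.5003 = 50%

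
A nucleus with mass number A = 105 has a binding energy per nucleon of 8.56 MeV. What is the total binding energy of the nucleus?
B.E. = 8.56 × 105 = 898.8 MeV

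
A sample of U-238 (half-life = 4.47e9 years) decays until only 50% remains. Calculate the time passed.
t = t½ × log₂(N₀/N) = 4.47e9 years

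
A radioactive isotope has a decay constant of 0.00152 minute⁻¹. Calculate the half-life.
t½ = ln(2)/λ = 456 minutes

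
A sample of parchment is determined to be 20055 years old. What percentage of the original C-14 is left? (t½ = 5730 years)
N/N₀ = (1/2)^(t/t½) = 0.08839 = 8.84%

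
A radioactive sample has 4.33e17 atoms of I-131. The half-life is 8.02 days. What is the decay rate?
A = λN = 3.742e16 decays/day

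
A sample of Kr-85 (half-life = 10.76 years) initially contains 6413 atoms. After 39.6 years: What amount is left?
N = N₀(1/2)^(t/t½) = 500.2 atoms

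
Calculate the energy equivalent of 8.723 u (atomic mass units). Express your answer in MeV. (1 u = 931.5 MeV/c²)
E = mc² = 8125 MeV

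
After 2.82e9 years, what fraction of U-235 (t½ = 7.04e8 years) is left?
N/N₀ = (1/2)^(t/t½) = 0.06225 = 6.23%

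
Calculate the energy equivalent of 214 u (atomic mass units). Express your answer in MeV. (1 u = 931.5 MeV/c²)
E = mc² = 1.993e5 MeV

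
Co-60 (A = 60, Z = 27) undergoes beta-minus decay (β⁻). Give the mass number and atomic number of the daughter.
Daughter: A = 60, Z = 28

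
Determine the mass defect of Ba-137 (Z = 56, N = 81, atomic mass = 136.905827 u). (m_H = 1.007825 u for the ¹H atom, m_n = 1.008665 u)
Δm = Z·m_H + N·m_n − M = 1.234 u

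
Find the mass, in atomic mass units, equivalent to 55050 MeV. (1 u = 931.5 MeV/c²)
m = E/c² = 59.1 u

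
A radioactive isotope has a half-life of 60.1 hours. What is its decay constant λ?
λ = ln(2)/t½ = 0.01153 hour⁻¹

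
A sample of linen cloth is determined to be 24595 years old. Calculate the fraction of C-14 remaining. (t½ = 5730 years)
N/N₀ = (1/2)^(t/t½) = 0.05104 = 5.1%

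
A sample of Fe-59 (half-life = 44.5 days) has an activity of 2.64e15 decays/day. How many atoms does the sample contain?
N = A/λ = 1.695e17 atoms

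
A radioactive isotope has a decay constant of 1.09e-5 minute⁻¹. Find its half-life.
t½ = ln(2)/λ = 63590 minutes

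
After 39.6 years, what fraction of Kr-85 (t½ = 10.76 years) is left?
N/N₀ = (1/2)^(t/t½) = 0.078 = 7.8%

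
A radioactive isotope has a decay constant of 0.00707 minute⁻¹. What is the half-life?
t½ = ln(2)/λ = 98.04 minutes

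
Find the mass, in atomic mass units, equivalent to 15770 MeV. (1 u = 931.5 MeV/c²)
m = E/c² = 16.93 u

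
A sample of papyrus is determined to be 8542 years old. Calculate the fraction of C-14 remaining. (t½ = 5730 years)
N/N₀ = (1/2)^(t/t½) = 0.3558 = 35.6%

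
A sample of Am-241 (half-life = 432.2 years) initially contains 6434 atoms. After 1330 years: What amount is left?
N = N₀(1/2)^(t/t½) = 762.3 atoms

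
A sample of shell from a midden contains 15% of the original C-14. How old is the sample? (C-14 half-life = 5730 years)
Age = t½ × log₂(1/ratio) = 15680 years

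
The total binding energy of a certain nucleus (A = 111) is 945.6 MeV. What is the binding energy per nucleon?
B.E./A = 945.6/111 = 8.519 MeV/nucleon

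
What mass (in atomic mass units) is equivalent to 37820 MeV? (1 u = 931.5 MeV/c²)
m = E/c² = 40.6 u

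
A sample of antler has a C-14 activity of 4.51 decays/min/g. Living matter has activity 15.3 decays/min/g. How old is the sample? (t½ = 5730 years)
Age = t½ × log₂(A₀/A) = 10100 years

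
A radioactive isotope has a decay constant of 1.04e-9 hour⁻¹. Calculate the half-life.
t½ = ln(2)/λ = 6.665e8 hours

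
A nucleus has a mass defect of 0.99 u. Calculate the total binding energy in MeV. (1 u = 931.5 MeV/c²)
B.E. = Δm × 931.5 = 922.2 MeV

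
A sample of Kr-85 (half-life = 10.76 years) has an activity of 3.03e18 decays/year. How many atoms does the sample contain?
N = A/λ = 4.704e19 atoms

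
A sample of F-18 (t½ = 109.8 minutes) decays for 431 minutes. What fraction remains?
N/N₀ = (1/2)^(t/t½) = 0.06582 = 6.58%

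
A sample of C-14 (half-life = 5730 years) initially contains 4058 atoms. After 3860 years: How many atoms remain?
N = N₀(1/2)^(t/t½) = 2544 atoms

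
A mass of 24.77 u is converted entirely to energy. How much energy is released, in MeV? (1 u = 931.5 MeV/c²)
E = mc² = 23070 MeV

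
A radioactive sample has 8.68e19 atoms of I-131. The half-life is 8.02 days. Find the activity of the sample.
A = λN = 7.502e18 decays/day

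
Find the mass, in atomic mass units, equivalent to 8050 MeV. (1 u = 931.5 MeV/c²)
m = E/c² = 8.642 u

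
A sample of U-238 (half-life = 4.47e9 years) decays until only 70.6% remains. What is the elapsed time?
t = t½ × log₂(N₀/N) = 2.245e9 years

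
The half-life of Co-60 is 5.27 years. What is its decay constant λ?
λ = ln(2)/t½ = 0.1315 year⁻¹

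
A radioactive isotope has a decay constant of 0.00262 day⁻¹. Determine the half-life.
t½ = ln(2)/λ = 264.6 days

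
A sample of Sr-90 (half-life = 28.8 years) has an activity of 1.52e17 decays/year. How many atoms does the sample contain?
N = A/λ = 6.316e18 atoms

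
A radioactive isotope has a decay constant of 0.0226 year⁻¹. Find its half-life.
t½ = ln(2)/λ = 30.67 years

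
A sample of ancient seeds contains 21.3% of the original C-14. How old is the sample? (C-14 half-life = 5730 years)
Age = t½ × log₂(1/ratio) = 12780 years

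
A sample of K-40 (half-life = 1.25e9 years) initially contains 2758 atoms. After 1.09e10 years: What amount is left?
N = N₀(1/2)^(t/t½) = 6.541 atoms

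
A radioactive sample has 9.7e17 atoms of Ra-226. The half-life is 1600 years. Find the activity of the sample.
A = λN = 4.202e14 decays/year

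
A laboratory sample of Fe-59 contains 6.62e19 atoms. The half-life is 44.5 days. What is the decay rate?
A = λN = 1.031e18 decays/day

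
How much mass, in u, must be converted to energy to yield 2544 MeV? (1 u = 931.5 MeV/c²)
m = E/c² = 2.731 u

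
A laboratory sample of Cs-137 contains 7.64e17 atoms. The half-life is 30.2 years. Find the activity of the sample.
A = λN = 1.754e16 decays/year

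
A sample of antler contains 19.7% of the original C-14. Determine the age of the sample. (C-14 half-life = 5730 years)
Age = t½ × log₂(1/ratio) = 13430 years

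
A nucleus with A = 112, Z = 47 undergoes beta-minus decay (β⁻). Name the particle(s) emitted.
β⁻: electron (e⁻) + antineutrino (ν̄ₑ)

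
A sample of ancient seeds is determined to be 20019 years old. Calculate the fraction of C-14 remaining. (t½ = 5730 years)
N/N₀ = (1/2)^(t/t½) = 0.08877 = 8.88%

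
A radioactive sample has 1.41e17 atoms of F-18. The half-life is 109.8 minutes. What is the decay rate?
A = λN = 8.901e14 decays/minute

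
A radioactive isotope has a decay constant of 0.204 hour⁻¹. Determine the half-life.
t½ = ln(2)/λ = 3.398 hours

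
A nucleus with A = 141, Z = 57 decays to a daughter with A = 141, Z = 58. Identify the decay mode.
ΔA = 0, ΔZ = +1 ⇒ beta-minus decay (β⁻)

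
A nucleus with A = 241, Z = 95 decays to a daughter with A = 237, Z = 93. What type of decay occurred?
ΔA = -4, ΔZ = -2 ⇒ alpha decay (α)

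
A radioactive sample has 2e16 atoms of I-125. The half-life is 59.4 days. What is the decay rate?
A = λN = 2.334e14 decays/day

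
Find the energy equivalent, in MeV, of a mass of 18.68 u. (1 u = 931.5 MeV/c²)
E = mc² = 17400 MeV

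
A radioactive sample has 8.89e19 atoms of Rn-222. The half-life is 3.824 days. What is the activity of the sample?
A = λN = 1.611e19 decays/day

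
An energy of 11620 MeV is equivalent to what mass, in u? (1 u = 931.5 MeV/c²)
m = E/c² = 12.47 u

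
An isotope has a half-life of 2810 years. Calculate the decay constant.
λ = ln(2)/t½ = 2.467e-4 year⁻¹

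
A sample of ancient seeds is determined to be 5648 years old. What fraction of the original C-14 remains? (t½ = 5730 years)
N/N₀ = (1/2)^(t/t½) = 0.505 = 50.5%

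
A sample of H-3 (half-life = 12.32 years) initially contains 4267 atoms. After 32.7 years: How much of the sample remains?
N = N₀(1/2)^(t/t½) = 677.8 atoms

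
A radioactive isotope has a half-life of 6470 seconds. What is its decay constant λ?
λ = ln(2)/t½ = 1.071e-4 second⁻¹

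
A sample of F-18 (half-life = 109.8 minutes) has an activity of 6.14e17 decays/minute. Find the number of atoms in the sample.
N = A/λ = 9.726e19 atoms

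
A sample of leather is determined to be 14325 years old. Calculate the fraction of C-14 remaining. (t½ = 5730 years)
N/N₀ = (1/2)^(t/t½) = 0.1768 = 17.7%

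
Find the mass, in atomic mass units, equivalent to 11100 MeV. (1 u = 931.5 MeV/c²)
m = E/c² = 11.92 u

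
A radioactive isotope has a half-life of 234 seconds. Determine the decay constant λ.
λ = ln(2)/t½ = 0.002962 second⁻¹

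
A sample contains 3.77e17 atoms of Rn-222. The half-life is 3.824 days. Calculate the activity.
A = λN = 6.834e16 decays/day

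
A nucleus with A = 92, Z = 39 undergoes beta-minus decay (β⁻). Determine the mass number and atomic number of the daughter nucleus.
Daughter: A = 92, Z = 40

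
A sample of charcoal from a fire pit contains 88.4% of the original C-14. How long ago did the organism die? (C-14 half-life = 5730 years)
Age = t½ × log₂(1/ratio) = 1019 years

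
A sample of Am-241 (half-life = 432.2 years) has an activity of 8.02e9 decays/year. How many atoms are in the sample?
N = A/λ = 5.001e12 atoms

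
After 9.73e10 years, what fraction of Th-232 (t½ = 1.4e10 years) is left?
N/N₀ = (1/2)^(t/t½) = 0.008088 = 0.809%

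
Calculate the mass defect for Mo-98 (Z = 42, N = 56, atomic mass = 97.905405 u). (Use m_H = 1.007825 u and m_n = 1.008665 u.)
Δm = Z·m_H + N·m_n − M = 0.9085 u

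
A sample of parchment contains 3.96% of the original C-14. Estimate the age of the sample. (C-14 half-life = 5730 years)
Age = t½ × log₂(1/ratio) = 26690 years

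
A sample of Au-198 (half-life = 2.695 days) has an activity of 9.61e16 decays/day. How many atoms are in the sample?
N = A/λ = 3.736e17 atoms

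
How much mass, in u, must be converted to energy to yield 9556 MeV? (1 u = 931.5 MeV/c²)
m = E/c² = 10.26 u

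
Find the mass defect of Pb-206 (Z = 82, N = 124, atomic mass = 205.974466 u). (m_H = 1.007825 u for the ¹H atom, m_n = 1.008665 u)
Δm = Z·m_H + N·m_n − M = 1.742 u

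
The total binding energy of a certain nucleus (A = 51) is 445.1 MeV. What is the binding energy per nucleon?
B.E./A = 445.1/51 = 8.727 MeV/nucleon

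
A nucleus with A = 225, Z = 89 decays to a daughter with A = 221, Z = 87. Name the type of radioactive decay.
ΔA = -4, ΔZ = -2 ⇒ alpha decay (α)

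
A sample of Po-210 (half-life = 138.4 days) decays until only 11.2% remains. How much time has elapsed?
t = t½ × log₂(N₀/N) = 437.1 days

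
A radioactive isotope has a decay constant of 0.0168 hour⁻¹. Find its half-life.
t½ = ln(2)/λ = 41.26 hours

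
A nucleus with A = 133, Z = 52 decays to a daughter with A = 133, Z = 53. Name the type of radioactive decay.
ΔA = 0, ΔZ = +1 ⇒ beta-minus decay (β⁻)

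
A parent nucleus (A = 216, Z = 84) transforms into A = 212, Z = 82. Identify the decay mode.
ΔA = -4, ΔZ = -2 ⇒ alpha decay (α)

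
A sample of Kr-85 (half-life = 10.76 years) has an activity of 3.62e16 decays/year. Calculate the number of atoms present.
N = A/λ = 5.619e17 atoms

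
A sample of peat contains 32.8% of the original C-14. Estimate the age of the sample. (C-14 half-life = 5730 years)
Age = t½ × log₂(1/ratio) = 9215 years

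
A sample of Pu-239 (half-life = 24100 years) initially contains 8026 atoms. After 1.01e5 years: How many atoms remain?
N = N₀(1/2)^(t/t½) = 439.5 atoms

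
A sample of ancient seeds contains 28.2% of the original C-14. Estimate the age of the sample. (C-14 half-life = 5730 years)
Age = t½ × log₂(1/ratio) = 10460 years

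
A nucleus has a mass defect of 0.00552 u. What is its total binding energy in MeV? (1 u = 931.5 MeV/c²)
B.E. = Δm × 931.5 = 5.142 MeV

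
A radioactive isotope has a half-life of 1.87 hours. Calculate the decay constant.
λ = ln(2)/t½ = 0.3707 hour⁻¹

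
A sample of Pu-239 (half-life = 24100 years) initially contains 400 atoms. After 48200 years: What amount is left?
N = N₀(1/2)^(t/t½) = 100 atoms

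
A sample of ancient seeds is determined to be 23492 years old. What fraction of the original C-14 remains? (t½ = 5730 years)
N/N₀ = (1/2)^(t/t½) = 0.05832 = 5.83%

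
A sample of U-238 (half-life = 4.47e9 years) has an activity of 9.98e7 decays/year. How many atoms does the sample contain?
N = A/λ = 6.436e17 atoms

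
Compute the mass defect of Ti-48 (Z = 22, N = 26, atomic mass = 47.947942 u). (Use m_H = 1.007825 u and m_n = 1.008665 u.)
Δm = Z·m_H + N·m_n − M = 0.4495 u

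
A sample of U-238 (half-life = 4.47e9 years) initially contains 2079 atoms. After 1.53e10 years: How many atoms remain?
N = N₀(1/2)^(t/t½) = 193.9 atoms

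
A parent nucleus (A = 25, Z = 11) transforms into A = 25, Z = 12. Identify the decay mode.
ΔA = 0, ΔZ = +1 ⇒ beta-minus decay (β⁻)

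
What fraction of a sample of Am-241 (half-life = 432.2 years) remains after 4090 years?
N/N₀ = (1/2)^(t/t½) = 0.001417 = 0.142%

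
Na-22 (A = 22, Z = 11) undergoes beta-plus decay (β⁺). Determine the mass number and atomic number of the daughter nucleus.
Daughter: A = 22, Z = 10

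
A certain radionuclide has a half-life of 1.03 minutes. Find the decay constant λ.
λ = ln(2)/t½ = 0.673 minute⁻¹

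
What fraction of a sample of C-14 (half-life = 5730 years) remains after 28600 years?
N/N₀ = (1/2)^(t/t½) = 0.03144 = 3.14%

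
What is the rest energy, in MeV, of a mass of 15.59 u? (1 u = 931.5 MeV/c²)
E = mc² = 14520 MeV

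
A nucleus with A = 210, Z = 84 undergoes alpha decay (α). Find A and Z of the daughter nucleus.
Daughter: A = 206, Z = 82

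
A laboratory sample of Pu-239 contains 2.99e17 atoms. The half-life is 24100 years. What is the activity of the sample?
A = λN = 8.6e12 decays/year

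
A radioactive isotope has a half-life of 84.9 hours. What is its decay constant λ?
λ = ln(2)/t½ = 0.008164 hour⁻¹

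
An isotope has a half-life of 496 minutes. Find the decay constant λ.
λ = ln(2)/t½ = 0.001397 minute⁻¹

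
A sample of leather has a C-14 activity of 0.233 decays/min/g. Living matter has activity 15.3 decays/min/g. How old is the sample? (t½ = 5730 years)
Age = t½ × log₂(A₀/A) = 34590 years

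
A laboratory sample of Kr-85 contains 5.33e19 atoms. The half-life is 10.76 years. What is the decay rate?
A = λN = 3.434e18 decays/year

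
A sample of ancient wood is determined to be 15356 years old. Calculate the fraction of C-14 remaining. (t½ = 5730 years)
N/N₀ = (1/2)^(t/t½) = 0.156 = 15.6%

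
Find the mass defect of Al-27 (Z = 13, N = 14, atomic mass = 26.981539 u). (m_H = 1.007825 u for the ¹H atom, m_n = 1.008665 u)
Δm = Z·m_H + N·m_n − M = 0.2415 u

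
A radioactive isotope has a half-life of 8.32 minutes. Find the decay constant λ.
λ = ln(2)/t½ = 0.08331 minute⁻¹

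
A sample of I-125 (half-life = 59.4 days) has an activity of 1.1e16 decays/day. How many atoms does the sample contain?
N = A/λ = 9.427e17 atoms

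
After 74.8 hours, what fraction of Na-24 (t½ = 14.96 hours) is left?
N/N₀ = (1/2)^(t/t½) = 0.03125 = 3.13%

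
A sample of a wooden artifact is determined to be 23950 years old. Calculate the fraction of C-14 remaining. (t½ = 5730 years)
N/N₀ = (1/2)^(t/t½) = 0.05518 = 5.52%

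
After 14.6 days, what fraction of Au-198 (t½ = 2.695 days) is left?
N/N₀ = (1/2)^(t/t½) = 0.0234 = 2.34%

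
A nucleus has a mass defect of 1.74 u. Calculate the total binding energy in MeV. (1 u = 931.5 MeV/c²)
B.E. = Δm × 931.5 = 1621 MeV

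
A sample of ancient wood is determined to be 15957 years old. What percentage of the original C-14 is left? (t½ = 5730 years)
N/N₀ = (1/2)^(t/t½) = 0.1451 = 14.5%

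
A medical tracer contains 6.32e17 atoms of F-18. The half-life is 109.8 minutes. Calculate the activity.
A = λN = 3.99e15 decays/minute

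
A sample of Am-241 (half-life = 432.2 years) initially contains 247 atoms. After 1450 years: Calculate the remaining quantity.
N = N₀(1/2)^(t/t½) = 24.14 atoms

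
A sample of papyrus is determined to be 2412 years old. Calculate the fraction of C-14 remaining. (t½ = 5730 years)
N/N₀ = (1/2)^(t/t½) = 0.7469 = 74.7%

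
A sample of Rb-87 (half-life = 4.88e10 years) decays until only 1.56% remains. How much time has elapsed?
t = t½ × log₂(N₀/N) = 2.929e11 years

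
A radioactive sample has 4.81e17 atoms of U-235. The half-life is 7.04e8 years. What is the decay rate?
A = λN = 4.736e8 decays/year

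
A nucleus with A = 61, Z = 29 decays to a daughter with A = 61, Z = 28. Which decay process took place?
ΔA = 0, ΔZ = -1 ⇒ beta-plus decay (β⁺) or electron capture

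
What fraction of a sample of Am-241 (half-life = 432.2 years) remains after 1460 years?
N/N₀ = (1/2)^(t/t½) = 0.09618 = 9.62%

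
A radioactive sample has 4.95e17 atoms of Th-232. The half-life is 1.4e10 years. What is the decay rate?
A = λN = 2.451e7 decays/year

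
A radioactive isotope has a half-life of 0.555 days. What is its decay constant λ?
λ = ln(2)/t½ = 1.249 day⁻¹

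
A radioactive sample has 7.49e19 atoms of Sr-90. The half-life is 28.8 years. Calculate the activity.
A = λN = 1.803e18 decays/year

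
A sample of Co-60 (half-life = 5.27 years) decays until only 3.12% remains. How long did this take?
t = t½ × log₂(N₀/N) = 26.36 years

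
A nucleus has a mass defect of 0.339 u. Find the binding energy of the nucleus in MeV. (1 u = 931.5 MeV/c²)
B.E. = Δm × 931.5 = 315.8 MeV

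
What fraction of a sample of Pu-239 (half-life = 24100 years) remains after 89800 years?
N/N₀ = (1/2)^(t/t½) = 0.07556 = 7.56%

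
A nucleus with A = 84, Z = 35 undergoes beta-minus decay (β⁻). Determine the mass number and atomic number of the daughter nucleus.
Daughter: A = 84, Z = 36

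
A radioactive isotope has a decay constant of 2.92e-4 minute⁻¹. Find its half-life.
t½ = ln(2)/λ = 2374 minutes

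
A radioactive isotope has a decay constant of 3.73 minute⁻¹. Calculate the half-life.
t½ = ln(2)/λ = 0.1858 minutes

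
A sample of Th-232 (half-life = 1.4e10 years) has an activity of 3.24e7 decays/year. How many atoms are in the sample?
N = A/λ = 6.544e17 atoms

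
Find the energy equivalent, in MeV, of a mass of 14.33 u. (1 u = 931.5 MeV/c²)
E = mc² = 13350 MeV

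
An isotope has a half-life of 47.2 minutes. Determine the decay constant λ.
λ = ln(2)/t½ = 0.01469 minute⁻¹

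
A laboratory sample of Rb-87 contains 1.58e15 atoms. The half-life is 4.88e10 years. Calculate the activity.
A = λN = 22440 decays/year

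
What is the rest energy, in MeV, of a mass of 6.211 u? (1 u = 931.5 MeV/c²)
E = mc² = 5786 MeV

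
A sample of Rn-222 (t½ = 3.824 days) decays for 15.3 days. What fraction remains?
N/N₀ = (1/2)^(t/t½) = 0.06245 = 6.25%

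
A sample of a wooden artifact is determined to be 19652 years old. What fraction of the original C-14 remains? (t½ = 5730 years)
N/N₀ = (1/2)^(t/t½) = 0.0928 = 9.28%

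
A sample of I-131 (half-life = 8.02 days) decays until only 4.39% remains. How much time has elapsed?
t = t½ × log₂(N₀/N) = 36.17 days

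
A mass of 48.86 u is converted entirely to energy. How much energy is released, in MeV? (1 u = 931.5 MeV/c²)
E = mc² = 45510 MeV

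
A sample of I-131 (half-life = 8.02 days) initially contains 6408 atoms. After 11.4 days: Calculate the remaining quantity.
N = N₀(1/2)^(t/t½) = 2392 atoms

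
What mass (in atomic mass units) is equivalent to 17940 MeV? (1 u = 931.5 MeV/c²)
m = E/c² = 19.26 u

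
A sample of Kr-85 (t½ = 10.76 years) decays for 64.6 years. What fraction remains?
N/N₀ = (1/2)^(t/t½) = 0.01558 = 1.56%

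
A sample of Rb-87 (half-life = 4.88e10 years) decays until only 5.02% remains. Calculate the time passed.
t = t½ × log₂(N₀/N) = 2.106e11 years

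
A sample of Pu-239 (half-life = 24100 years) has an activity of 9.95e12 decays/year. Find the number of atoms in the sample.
N = A/λ = 3.46e17 atoms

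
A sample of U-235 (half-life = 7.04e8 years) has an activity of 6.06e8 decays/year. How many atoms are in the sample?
N = A/λ = 6.155e17 atoms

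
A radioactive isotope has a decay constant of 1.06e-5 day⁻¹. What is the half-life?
t½ = ln(2)/λ = 65390 days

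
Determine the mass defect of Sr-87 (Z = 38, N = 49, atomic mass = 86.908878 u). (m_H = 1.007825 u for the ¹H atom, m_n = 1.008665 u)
Δm = Z·m_H + N·m_n − M = 0.8131 u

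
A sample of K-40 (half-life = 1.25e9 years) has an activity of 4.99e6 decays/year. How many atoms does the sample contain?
N = A/λ = 8.999e15 atoms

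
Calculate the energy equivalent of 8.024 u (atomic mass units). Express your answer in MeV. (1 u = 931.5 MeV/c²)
E = mc² = 7474 MeV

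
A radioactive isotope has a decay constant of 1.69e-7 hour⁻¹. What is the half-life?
t½ = ln(2)/λ = 4.101e6 hours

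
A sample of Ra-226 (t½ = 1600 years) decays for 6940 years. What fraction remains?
N/N₀ = (1/2)^(t/t½) = 0.04946 = 4.95%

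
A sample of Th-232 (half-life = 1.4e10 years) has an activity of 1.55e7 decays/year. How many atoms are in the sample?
N = A/λ = 3.131e17 atoms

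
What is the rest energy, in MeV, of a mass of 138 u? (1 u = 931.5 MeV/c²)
E = mc² = 1.285e5 MeV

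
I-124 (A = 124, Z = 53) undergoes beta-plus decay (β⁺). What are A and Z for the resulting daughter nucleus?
Daughter: A = 124, Z = 52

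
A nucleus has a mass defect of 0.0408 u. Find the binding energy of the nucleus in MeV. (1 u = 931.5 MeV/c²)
B.E. = Δm × 931.5 = 38.01 MeV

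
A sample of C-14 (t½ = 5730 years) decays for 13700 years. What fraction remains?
N/N₀ = (1/2)^(t/t½) = 0.1907 = 19.1%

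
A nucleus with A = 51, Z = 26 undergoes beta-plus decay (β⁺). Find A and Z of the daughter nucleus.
Daughter: A = 51, Z = 25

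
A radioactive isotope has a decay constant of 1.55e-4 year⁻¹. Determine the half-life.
t½ = ln(2)/λ = 4472 years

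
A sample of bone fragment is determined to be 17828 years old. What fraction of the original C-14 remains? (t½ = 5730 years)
N/N₀ = (1/2)^(t/t½) = 0.1157 = 11.6%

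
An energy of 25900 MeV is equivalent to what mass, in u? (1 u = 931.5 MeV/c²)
m = E/c² = 27.8 u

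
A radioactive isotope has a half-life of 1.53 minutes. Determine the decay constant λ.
λ = ln(2)/t½ = 0.453 minute⁻¹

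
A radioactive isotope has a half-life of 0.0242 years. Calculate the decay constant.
λ = ln(2)/t½ = 28.64 year⁻¹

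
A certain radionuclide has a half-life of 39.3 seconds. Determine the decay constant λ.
λ = ln(2)/t½ = 0.01764 second⁻¹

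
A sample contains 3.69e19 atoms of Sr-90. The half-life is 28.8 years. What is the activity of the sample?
A = λN = 8.881e17 decays/year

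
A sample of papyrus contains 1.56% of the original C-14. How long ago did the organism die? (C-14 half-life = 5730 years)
Age = t½ × log₂(1/ratio) = 34390 years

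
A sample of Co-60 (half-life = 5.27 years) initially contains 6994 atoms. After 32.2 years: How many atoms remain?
N = N₀(1/2)^(t/t½) = 101.3 atoms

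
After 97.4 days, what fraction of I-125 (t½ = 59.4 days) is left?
N/N₀ = (1/2)^(t/t½) = 0.3209 = 32.1%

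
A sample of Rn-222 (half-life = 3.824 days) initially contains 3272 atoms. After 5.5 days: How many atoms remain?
N = N₀(1/2)^(t/t½) = 1207 atoms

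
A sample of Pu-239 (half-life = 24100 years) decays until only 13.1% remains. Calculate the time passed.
t = t½ × log₂(N₀/N) = 70670 years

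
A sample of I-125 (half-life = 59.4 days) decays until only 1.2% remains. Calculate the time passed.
t = t½ × log₂(N₀/N) = 379 days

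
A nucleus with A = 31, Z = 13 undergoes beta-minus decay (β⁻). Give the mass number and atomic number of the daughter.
Daughter: A = 31, Z = 14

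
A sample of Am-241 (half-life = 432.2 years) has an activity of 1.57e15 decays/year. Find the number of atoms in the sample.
N = A/λ = 9.789e17 atoms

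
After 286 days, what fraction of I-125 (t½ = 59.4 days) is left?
N/N₀ = (1/2)^(t/t½) = 0.03553 = 3.55%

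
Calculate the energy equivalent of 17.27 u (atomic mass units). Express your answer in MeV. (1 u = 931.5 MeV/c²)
E = mc² = 16090 MeV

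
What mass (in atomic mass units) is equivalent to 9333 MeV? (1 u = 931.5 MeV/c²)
m = E/c² = 10.02 u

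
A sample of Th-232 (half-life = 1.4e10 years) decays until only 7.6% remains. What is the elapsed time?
t = t½ × log₂(N₀/N) = 5.205e10 years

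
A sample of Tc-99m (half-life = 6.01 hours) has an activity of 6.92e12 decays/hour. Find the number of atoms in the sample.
N = A/λ = 6e13 atoms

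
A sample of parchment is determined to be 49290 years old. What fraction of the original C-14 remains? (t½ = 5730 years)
N/N₀ = (1/2)^(t/t½) = 0.002573 = 0.257%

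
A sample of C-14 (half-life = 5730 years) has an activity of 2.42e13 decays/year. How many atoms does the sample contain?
N = A/λ = 2.001e17 atoms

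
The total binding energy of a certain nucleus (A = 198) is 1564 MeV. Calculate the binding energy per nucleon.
B.E./A = 1564/198 = 7.899 MeV/nucleon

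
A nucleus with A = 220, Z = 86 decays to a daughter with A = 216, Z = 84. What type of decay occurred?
ΔA = -4, ΔZ = -2 ⇒ alpha decay (α)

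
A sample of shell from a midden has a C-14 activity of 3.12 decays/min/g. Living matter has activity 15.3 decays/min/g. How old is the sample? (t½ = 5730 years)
Age = t½ × log₂(A₀/A) = 13140 years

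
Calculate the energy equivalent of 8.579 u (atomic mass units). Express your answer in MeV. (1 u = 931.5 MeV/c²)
E = mc² = 7991 MeV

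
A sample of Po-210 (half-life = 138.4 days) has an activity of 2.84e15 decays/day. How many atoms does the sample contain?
N = A/λ = 5.671e17 atoms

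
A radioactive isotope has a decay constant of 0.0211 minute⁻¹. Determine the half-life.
t½ = ln(2)/λ = 32.85 minutes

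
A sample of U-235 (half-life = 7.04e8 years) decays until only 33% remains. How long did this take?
t = t½ × log₂(N₀/N) = 1.126e9 years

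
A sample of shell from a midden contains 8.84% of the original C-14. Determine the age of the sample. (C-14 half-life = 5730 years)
Age = t½ × log₂(1/ratio) = 20050 years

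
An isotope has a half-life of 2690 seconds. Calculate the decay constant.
λ = ln(2)/t½ = 2.577e-4 second⁻¹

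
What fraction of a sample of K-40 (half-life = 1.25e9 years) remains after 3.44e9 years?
N/N₀ = (1/2)^(t/t½) = 0.1484 = 14.8%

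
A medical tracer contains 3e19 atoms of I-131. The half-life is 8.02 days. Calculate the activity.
A = λN = 2.593e18 decays/day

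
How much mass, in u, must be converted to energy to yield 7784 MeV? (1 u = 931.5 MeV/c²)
m = E/c² = 8.356 u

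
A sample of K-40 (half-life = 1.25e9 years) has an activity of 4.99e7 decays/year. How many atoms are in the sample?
N = A/λ = 8.999e16 atoms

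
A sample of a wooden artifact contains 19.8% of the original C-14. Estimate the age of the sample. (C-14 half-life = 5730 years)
Age = t½ × log₂(1/ratio) = 13390 years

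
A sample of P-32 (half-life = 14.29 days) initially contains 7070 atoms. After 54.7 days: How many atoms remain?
N = N₀(1/2)^(t/t½) = 497.9 atoms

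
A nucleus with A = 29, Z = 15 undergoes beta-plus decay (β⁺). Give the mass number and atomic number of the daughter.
Daughter: A = 29, Z = 14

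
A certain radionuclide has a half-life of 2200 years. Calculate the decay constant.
λ = ln(2)/t½ = 3.151e-4 year⁻¹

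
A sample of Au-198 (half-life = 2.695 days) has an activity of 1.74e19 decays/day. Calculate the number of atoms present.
N = A/λ = 6.765e19 atoms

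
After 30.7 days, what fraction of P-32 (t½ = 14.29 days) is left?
N/N₀ = (1/2)^(t/t½) = 0.2256 = 22.6%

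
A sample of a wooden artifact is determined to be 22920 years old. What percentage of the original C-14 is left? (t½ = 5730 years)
N/N₀ = (1/2)^(t/t½) = 0.0625 = 6.25%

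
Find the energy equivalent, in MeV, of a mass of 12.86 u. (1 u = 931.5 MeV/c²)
E = mc² = 11980 MeV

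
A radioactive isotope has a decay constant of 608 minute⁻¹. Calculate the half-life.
t½ = ln(2)/λ = 0.00114 minutes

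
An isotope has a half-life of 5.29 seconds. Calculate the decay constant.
λ = ln(2)/t½ = 0.131 second⁻¹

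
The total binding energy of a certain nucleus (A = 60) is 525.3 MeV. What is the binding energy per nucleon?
B.E./A = 525.3/60 = 8.755 MeV/nucleon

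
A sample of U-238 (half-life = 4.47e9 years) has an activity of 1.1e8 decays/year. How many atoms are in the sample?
N = A/λ = 7.094e17 atoms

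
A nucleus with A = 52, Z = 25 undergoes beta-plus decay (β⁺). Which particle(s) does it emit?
β⁺: positron (e⁺) + neutrino (νₑ)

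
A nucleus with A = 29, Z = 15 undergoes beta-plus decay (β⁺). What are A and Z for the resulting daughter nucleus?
Daughter: A = 29, Z = 14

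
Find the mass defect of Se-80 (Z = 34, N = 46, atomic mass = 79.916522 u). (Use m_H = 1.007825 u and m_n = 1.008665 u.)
Δm = Z·m_H + N·m_n − M = 0.7481 u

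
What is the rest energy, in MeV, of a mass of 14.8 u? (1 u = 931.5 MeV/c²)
E = mc² = 13790 MeV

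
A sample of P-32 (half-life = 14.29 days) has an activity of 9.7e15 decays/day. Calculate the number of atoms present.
N = A/λ = 2e17 atoms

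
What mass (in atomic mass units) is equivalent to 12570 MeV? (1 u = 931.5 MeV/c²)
m = E/c² = 13.49 u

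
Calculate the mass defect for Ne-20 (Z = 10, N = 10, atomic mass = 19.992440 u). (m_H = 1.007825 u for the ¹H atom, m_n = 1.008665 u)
Δm = Z·m_H + N·m_n − M = 0.1725 u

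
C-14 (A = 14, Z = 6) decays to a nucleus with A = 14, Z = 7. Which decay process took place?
ΔA = 0, ΔZ = +1 ⇒ beta-minus decay (β⁻)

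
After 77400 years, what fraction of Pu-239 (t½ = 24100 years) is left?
N/N₀ = (1/2)^(t/t½) = 0.1079 = 10.8%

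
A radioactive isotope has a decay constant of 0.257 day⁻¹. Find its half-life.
t½ = ln(2)/λ = 2.697 days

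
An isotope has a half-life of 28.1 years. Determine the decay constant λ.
λ = ln(2)/t½ = 0.02467 year⁻¹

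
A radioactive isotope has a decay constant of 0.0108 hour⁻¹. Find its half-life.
t½ = ln(2)/λ = 64.18 hours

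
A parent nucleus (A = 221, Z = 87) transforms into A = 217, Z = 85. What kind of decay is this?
ΔA = -4, ΔZ = -2 ⇒ alpha decay (α)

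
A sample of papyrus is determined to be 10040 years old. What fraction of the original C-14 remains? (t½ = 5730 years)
N/N₀ = (1/2)^(t/t½) = 0.2969 = 29.7%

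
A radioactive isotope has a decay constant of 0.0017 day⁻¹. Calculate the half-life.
t½ = ln(2)/λ = 407.7 days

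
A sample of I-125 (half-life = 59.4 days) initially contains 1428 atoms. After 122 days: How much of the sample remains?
N = N₀(1/2)^(t/t½) = 343.9 atoms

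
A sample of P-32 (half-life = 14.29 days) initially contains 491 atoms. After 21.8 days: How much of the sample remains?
N = N₀(1/2)^(t/t½) = 170.5 atoms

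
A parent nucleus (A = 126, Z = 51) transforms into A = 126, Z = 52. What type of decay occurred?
ΔA = 0, ΔZ = +1 ⇒ beta-minus decay (β⁻)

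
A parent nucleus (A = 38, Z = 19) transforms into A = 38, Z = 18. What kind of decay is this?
ΔA = 0, ΔZ = -1 ⇒ beta-plus decay (β⁺) or electron capture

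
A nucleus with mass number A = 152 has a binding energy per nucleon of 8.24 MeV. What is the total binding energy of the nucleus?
B.E. = 8.24 × 152 = 1252 MeV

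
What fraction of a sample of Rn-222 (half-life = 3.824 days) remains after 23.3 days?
N/N₀ = (1/2)^(t/t½) = 0.01465 = 1.46%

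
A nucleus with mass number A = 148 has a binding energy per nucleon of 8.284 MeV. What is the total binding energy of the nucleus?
B.E. = 8.284 × 148 = 1226 MeV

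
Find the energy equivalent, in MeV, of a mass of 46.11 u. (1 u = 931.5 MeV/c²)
E = mc² = 42950 MeV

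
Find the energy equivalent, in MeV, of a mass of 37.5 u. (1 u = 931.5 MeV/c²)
E = mc² = 34930 MeV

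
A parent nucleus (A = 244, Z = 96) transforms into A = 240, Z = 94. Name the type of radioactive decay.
ΔA = -4, ΔZ = -2 ⇒ alpha decay (α)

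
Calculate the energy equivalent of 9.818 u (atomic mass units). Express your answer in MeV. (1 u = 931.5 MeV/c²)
E = mc² = 9145 MeV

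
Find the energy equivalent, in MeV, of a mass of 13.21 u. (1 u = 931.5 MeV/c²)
E = mc² = 12310 MeV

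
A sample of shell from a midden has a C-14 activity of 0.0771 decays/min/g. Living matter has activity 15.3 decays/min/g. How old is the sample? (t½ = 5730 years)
Age = t½ × log₂(A₀/A) = 43730 years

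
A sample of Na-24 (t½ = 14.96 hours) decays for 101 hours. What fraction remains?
N/N₀ = (1/2)^(t/t½) = 0.009282 = 0.928%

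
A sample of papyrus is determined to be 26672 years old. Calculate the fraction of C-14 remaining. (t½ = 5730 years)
N/N₀ = (1/2)^(t/t½) = 0.0397 = 3.97%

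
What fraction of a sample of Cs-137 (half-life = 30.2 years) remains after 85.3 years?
N/N₀ = (1/2)^(t/t½) = 0.1412 = 14.1%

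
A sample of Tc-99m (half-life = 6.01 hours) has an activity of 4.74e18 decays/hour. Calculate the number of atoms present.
N = A/λ = 4.11e19 atoms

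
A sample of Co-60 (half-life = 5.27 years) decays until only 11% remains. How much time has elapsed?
t = t½ × log₂(N₀/N) = 16.78 years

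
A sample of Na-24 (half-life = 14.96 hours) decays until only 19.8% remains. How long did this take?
t = t½ × log₂(N₀/N) = 34.95 hours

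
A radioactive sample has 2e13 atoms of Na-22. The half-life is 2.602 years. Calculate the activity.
A = λN = 5.328e12 decays/year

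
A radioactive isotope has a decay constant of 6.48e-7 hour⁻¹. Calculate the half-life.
t½ = ln(2)/λ = 1.07e6 hours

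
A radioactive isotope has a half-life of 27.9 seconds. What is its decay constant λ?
λ = ln(2)/t½ = 0.02484 second⁻¹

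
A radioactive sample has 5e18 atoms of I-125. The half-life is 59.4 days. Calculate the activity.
A = λN = 5.835e16 decays/day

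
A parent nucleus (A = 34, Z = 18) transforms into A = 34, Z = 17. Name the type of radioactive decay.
ΔA = 0, ΔZ = -1 ⇒ beta-plus decay (β⁺) or electron capture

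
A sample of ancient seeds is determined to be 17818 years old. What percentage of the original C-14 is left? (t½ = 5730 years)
N/N₀ = (1/2)^(t/t½) = 0.1159 = 11.6%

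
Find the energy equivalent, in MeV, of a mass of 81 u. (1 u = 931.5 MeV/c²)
E = mc² = 75450 MeV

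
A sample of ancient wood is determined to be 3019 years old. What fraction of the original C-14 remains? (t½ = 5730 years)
N/N₀ = (1/2)^(t/t½) = 0.6941 = 69.4%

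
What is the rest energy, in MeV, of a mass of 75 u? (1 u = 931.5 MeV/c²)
E = mc² = 69860 MeV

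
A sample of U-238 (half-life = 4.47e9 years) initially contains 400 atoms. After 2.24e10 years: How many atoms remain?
N = N₀(1/2)^(t/t½) = 12.4 atoms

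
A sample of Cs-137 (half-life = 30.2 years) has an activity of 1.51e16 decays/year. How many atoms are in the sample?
N = A/λ = 6.579e17 atoms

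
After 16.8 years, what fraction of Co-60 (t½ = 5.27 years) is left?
N/N₀ = (1/2)^(t/t½) = 0.1097 = 11%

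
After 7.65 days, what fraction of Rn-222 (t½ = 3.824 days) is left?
N/N₀ = (1/2)^(t/t½) = 0.2499 = 25%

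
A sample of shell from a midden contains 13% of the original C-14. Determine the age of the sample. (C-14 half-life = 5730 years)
Age = t½ × log₂(1/ratio) = 16870 years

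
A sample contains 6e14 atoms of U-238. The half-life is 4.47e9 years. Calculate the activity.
A = λN = 93040 decays/year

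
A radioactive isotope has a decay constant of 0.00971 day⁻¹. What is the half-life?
t½ = ln(2)/λ = 71.38 days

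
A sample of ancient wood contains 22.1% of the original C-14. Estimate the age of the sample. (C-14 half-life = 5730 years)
Age = t½ × log₂(1/ratio) = 12480 years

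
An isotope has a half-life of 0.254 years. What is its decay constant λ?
λ = ln(2)/t½ = 2.729 year⁻¹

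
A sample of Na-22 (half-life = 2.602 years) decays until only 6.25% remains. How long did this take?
t = t½ × log₂(N₀/N) = 10.41 years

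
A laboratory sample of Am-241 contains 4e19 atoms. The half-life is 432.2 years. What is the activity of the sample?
A = λN = 6.415e16 decays/year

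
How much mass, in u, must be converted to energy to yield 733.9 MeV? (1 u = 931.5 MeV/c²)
m = E/c² = 0.7879 u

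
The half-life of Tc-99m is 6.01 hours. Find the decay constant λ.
λ = ln(2)/t½ = 0.1153 hour⁻¹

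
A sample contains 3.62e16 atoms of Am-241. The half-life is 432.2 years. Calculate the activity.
A = λN = 5.806e13 decays/year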